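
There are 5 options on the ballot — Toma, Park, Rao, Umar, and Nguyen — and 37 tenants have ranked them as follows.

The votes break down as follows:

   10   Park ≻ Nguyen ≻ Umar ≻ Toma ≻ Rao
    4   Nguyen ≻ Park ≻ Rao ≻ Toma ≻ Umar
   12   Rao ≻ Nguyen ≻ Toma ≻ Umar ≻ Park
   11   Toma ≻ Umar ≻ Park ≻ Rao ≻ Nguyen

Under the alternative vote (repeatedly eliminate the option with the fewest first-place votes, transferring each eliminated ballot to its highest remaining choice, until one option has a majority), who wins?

Round 1: Rao 12, Toma 11, Park 10, Nguyen 4, Umar 0. Umar has the fewest and is eliminated.
Round 2: Rao 12, Toma 11, Park 10, Nguyen 4. Nguyen has the fewest and is eliminated.
Round 3: Park 14, Rao 12, Toma 11. Toma has the fewest and is eliminated.
Round 4: Park 25, Rao 12. Park has a majority.

Park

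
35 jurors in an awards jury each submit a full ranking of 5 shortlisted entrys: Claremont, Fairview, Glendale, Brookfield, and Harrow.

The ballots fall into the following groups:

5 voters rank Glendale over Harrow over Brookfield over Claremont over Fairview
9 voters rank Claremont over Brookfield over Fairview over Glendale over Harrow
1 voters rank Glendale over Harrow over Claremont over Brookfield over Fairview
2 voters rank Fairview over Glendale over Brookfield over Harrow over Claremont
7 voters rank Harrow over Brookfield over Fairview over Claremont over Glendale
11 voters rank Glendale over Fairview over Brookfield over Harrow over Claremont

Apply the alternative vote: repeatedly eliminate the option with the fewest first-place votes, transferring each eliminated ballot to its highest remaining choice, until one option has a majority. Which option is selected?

Glendale

Round 1: Glendale 17, Claremont 9, Harrow 7, Fairview 2, Brookfield 0. Brookfield has the fewest and is eliminated.
Round 2: Glendale 17, Claremont 9, Harrow 7, Fairview 2. Fairview has the fewest and is eliminated.
Round 3: Glendale 19, Claremont 9, Harrow 7. Glendale has a majority.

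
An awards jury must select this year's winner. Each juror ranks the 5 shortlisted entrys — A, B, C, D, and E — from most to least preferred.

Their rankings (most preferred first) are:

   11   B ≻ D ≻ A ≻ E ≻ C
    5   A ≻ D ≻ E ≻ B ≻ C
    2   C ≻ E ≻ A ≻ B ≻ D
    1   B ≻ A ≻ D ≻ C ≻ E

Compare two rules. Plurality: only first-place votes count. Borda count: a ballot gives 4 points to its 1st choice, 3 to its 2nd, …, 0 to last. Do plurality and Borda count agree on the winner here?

Plurality first-place counts: A 5, B 12, C 2, D 0, E 0 → B.
Borda totals: A 49, B 55, C 9, D 50, E 27 → B.
The two rules agree on B.

Yes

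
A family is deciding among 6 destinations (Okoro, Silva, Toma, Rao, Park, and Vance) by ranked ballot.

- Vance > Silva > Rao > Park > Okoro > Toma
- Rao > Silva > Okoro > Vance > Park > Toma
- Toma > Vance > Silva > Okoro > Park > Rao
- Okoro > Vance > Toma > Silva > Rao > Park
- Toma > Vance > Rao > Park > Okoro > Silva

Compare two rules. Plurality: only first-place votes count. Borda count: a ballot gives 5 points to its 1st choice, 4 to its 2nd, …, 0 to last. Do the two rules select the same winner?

No

Plurality first-place counts: Okoro 1, Silva 0, Toma 2, Rao 1, Park 0, Vance 1 → Toma.
Borda totals: Okoro 12, Silva 13, Toma 13, Rao 12, Park 6, Vance 19 → Vance.
The two rules disagree: plurality picks Toma, Borda picks Vance.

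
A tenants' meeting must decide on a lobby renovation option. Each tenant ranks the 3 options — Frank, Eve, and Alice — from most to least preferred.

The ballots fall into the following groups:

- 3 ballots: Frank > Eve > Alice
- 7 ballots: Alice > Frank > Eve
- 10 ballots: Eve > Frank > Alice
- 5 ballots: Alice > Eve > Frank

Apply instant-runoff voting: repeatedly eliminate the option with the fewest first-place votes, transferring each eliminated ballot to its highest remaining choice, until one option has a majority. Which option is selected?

Round 1: Alice 12, Eve 10, Frank 3. Frank has the fewest and is eliminated.
Round 2: Eve 13, Alice 12. Eve has a majority.

Eve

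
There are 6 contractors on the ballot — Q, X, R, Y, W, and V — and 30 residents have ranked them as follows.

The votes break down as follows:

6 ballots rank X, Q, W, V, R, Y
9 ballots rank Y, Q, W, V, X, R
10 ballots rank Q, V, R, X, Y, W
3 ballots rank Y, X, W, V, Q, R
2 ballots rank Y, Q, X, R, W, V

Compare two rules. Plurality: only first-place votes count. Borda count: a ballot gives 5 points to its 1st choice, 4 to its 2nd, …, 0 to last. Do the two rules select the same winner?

Plurality first-place counts: Q 10, X 6, R 0, Y 14, W 0, V 0 → Y.
Borda totals: Q 121, X 77, R 40, Y 80, W 56, V 76 → Q.
The two rules disagree: plurality picks Y, Borda picks Q.

No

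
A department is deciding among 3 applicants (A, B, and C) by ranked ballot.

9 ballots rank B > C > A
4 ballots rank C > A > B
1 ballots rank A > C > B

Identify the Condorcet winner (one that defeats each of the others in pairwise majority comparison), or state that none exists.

B

Head-to-head results (14 voters total):
A vs B: B wins 9–5.
A vs C: C wins 13–1.
B vs C: B wins 9–5.
B beats each rival — A (9–5), C (9–5) — so B is the Condorcet winner.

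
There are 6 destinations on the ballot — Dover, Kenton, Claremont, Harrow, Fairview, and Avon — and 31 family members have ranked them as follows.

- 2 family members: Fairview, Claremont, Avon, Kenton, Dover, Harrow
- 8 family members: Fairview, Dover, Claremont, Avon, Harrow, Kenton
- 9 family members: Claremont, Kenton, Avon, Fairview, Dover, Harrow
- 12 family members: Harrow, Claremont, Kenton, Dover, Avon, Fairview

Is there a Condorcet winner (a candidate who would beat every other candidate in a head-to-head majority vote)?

Yes

Head-to-head results (31 voters total):
Dover vs Kenton: Kenton wins 23–8.
Dover vs Claremont: Claremont wins 23–8.
Dover vs Harrow: Dover wins 19–12.
Dover vs Fairview: Fairview wins 19–12.
Dover vs Avon: Dover wins 20–11.
Kenton vs Claremont: Claremont wins 31–0.
Kenton vs Harrow: Harrow wins 20–11.
Kenton vs Fairview: Kenton wins 21–10.
Kenton vs Avon: Kenton wins 21–10.
Claremont vs Harrow: Claremont wins 19–12.
Claremont vs Fairview: Claremont wins 21–10.
Claremont vs Avon: Claremont wins 31–0.
Harrow vs Fairview: Fairview wins 19–12.
Harrow vs Avon: Avon wins 19–12.
Fairview vs Avon: Avon wins 21–10.
Claremont beats each rival — Dover (23–8), Kenton (31–0), Harrow (19–12), Fairview (21–10), Avon (31–0) — so Claremont is the Condorcet winner.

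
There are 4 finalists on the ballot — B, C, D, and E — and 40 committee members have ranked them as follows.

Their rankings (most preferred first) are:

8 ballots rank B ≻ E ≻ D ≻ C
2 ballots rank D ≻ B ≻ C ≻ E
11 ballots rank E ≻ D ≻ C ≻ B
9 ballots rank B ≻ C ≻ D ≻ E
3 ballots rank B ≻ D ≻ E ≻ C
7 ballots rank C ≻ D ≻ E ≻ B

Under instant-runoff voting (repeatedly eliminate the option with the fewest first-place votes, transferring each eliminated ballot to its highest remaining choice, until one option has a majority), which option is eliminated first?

D

Round 1: B 20, E 11, C 7, D 2. D has the fewest and is eliminated.
Round 2: B 22, E 11, C 7. B has a majority.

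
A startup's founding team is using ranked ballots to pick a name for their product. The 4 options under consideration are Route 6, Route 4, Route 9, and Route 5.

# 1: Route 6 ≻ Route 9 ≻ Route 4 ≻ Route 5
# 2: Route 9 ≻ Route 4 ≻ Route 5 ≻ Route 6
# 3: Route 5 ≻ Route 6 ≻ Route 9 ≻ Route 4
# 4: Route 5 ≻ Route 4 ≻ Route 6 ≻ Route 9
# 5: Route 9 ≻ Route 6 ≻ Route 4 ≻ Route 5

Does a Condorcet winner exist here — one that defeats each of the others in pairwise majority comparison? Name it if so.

Head-to-head results (5 voters total):
Route 6 vs Route 4: Route 6 wins 3–2.
Route 6 vs Route 9: Route 6 wins 3–2.
Route 6 vs Route 5: Route 5 wins 3–2.
Route 4 vs Route 9: Route 9 wins 4–1.
Route 4 vs Route 5: Route 4 wins 3–2.
Route 9 vs Route 5: Route 9 wins 3–2.
No candidate beats all others: Route 6 beats Route 4 beats Route 5 beats Route 6, a majority cycle.

None — there is no Condorcet winner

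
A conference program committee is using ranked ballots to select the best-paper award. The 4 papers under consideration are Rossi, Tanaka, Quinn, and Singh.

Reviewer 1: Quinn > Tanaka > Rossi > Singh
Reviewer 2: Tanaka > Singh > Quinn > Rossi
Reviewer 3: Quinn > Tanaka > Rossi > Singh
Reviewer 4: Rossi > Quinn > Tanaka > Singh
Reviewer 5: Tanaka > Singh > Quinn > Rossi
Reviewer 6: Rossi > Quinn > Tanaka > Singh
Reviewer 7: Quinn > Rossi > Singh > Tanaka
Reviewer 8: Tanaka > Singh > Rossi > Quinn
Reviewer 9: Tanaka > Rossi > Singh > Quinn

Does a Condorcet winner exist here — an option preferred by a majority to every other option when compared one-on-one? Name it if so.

Head-to-head results (9 voters total):
Rossi vs Tanaka: Tanaka wins 6–3.
Rossi vs Quinn: Quinn wins 5–4.
Rossi vs Singh: Rossi wins 6–3.
Tanaka vs Quinn: Quinn wins 5–4.
Tanaka vs Singh: Tanaka wins 8–1.
Quinn vs Singh: Quinn wins 5–4.
Quinn beats each rival — Rossi (5–4), Tanaka (5–4), Singh (5–4) — so Quinn is the Condorcet winner.

Quinn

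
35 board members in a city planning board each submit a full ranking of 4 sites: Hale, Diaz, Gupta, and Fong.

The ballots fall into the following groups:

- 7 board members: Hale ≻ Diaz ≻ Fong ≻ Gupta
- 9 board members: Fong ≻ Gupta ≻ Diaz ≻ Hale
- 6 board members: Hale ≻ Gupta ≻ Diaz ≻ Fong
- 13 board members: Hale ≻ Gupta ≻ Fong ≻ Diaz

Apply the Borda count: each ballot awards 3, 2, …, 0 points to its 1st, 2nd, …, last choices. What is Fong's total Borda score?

47

Borda scores:
  Hale: 7·3 + 9·0 + 6·3 + 13·3 = 78
  Diaz: 7·2 + 9·1 + 6·1 + 13·0 = 29
  Gupta: 7·0 + 9·2 + 6·2 + 13·2 = 56
  Fong: 7·1 + 9·3 + 6·0 + 13·1 = 47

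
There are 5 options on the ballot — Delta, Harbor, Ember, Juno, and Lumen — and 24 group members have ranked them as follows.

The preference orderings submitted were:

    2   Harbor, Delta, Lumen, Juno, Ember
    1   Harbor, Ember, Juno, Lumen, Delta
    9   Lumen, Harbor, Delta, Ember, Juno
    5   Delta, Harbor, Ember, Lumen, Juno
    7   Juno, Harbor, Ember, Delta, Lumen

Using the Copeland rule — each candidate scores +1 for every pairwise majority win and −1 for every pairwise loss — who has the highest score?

Pairwise results:
  Delta vs Harbor: Harbor wins 19–5.
  Delta vs Ember: Delta wins 16–8.
  Delta vs Juno: Delta wins 16–8.
  Delta vs Lumen: Delta wins 14–10.
  Harbor vs Ember: Harbor wins 24–0.
  Harbor vs Juno: Harbor wins 17–7.
  Harbor vs Lumen: Harbor wins 15–9.
  Ember vs Juno: Ember wins 15–9.
  Ember vs Lumen: Ember wins 13–11.
  Juno vs Lumen: Lumen wins 16–8.
Copeland scores (wins − losses):
  Delta: 3 − 1 = 2
  Harbor: 4 − 0 = 4
  Ember: 2 − 2 = 0
  Juno: 0 − 4 = -4
  Lumen: 1 − 3 = -2
Harbor has the best Copeland score.

Harbor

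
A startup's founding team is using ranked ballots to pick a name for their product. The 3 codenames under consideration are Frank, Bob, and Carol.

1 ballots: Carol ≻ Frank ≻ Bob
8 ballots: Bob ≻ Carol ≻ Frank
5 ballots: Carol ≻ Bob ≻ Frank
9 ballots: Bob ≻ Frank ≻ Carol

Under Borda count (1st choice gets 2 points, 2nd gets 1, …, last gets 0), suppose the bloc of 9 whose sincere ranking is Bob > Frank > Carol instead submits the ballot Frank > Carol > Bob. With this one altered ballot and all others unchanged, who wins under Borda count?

Borda totals with the altered ballot: Frank 19, Bob 21, Carol 29.
The switch changes the winner from Bob to Carol.

Carol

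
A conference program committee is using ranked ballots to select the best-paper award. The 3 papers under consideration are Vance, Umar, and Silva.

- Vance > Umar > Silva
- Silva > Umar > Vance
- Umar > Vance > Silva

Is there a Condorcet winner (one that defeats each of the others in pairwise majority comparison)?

Head-to-head results (3 voters total):
Vance vs Umar: Umar wins 2–1.
Vance vs Silva: Vance wins 2–1.
Umar vs Silva: Umar wins 2–1.
Umar beats each rival — Vance (2–1), Silva (2–1) — so Umar is the Condorcet winner.

Yes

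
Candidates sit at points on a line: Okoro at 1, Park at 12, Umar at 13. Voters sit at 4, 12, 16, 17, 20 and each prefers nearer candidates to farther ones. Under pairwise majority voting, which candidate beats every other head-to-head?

Umar

With single-peaked preferences on a line, the Condorcet winner is the candidate closest to the median voter.
The median voter (position 16) is closest to Umar at 13.
Check: Umar vs Park — voters closer to Umar: 3 of 5.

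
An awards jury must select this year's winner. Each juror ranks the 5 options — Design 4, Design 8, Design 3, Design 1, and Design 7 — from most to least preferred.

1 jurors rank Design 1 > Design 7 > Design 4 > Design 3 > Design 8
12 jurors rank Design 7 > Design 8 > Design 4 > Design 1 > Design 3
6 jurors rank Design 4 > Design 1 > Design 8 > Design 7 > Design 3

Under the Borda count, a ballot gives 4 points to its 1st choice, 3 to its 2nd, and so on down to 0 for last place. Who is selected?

Design 7

Borda scores:
  Design 4: 2 + 12·2 + 6·4 = 50
  Design 8: 0 + 12·3 + 6·2 = 48
  Design 3: 1 + 12·0 + 6·0 = 1
  Design 1: 4 + 12·1 + 6·3 = 34
  Design 7: 3 + 12·4 + 6·1 = 57
Design 7 has the highest total.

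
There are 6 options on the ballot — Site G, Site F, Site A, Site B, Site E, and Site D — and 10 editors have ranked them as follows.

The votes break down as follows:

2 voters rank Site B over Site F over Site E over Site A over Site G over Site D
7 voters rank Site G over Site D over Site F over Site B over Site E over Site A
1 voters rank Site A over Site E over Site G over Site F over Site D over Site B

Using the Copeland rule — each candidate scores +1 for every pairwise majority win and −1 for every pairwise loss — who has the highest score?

Site G

Pairwise results:
  Site G vs Site F: Site G wins 8–2.
  Site G vs Site A: Site G wins 7–3.
  Site G vs Site B: Site G wins 8–2.
  Site G vs Site E: Site G wins 7–3.
  Site G vs Site D: Site G wins 10–0.
  Site F vs Site A: Site F wins 9–1.
  Site F vs Site B: Site F wins 8–2.
  Site F vs Site E: Site F wins 9–1.
  Site F vs Site D: Site D wins 7–3.
  Site A vs Site B: Site B wins 9–1.
  Site A vs Site E: Site E wins 9–1.
  Site A vs Site D: Site D wins 7–3.
  Site B vs Site E: Site B wins 9–1.
  Site B vs Site D: Site D wins 8–2.
  Site E vs Site D: Site D wins 7–3.
Copeland scores (wins − losses):
  Site G: 5 − 0 = 5
  Site F: 3 − 2 = 1
  Site A: 0 − 5 = -5
  Site B: 2 − 3 = -1
  Site E: 1 − 4 = -3
  Site D: 4 − 1 = 3
Site G has the best Copeland score.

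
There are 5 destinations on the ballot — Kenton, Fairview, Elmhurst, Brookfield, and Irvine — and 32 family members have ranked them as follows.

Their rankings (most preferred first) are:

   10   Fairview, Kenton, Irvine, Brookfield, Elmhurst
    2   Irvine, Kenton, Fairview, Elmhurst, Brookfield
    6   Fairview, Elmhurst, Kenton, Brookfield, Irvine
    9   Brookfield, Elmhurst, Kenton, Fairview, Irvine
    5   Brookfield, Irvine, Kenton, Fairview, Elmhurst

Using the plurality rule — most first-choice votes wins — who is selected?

Fairview

First-place vote totals:
  Kenton: 0
  Fairview: 16
  Elmhurst: 0
  Brookfield: 14
  Irvine: 2
Fairview has the most first-place votes.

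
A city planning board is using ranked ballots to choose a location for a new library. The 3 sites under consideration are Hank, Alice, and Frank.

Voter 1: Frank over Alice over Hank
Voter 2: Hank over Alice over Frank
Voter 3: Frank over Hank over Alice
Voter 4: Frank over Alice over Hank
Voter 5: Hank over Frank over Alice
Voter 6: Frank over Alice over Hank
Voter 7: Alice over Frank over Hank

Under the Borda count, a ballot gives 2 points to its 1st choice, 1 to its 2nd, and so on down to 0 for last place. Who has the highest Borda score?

Borda scores:
  Hank: 0 + 2 + 1 + 0 + 2 + 0 + 0 = 5
  Alice: 1 + 1 + 0 + 1 + 0 + 1 + 2 = 6
  Frank: 2 + 0 + 2 + 2 + 1 + 2 + 1 = 10
Frank has the highest total.

Frank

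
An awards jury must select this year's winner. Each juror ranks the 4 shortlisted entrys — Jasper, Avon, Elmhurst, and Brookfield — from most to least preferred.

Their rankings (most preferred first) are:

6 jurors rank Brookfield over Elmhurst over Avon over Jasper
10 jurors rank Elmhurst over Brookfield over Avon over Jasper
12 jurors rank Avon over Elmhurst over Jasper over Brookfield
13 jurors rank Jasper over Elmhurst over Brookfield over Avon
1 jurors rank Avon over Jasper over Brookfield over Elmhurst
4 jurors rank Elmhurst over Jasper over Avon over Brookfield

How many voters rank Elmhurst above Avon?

33

Ballots ranking Elmhurst above Avon: 6+10+13+4 = 33.
Ballots ranking Avon above Elmhurst: 12+1 = 13.
So 33 of 46 voters prefer Elmhurst to Avon.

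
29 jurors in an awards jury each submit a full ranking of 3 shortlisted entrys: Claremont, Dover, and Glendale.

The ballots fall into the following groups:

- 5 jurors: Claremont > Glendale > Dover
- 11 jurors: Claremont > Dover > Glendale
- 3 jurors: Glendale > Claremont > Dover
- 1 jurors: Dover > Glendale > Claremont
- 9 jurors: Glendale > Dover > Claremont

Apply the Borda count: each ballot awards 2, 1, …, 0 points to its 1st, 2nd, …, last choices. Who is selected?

Claremont

Borda scores:
  Claremont: 5·2 + 11·2 + 3·1 + 0 + 9·0 = 35
  Dover: 5·0 + 11·1 + 3·0 + 2 + 9·1 = 22
  Glendale: 5·1 + 11·0 + 3·2 + 1 + 9·2 = 30
Claremont has the highest total.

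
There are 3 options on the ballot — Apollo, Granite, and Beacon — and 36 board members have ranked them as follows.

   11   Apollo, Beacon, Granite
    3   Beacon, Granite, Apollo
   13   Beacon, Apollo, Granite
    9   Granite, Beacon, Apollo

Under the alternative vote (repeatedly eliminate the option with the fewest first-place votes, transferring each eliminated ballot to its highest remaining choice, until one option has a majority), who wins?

Round 1: Beacon 16, Apollo 11, Granite 9. Granite has the fewest and is eliminated.
Round 2: Beacon 25, Apollo 11. Beacon has a majority.

Beacon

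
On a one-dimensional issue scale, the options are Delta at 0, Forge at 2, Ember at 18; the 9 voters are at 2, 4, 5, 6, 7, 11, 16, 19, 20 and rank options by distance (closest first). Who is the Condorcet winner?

Forge

With single-peaked preferences on a line, the Condorcet winner is the candidate closest to the median voter.
The median voter (position 7) is closest to Forge at 2.
Check: Forge vs Delta — voters closer to Forge: 9 of 9.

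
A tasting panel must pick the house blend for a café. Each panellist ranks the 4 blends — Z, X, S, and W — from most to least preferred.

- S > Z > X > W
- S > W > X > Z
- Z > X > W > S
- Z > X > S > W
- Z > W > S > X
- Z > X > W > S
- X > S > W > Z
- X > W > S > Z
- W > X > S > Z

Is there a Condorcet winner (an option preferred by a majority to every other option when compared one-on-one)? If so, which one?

There is no Condorcet winner

Head-to-head results (9 voters total):
Z vs X: Z wins 5–4.
Z vs S: S wins 5–4.
Z vs W: Z wins 5–4.
X vs S: X wins 6–3.
X vs W: X wins 6–3.
S vs W: W wins 5–4.
No candidate beats all others: Z beats X beats S beats Z, a majority cycle.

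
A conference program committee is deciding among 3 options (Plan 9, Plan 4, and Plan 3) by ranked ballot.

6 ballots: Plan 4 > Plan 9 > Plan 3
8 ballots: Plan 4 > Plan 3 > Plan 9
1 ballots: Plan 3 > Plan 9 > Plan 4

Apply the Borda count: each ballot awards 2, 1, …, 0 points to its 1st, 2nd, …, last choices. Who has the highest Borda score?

Borda scores:
  Plan 9: 6·1 + 8·0 + 1 = 7
  Plan 4: 6·2 + 8·2 + 0 = 28
  Plan 3: 6·0 + 8·1 + 2 = 10
Plan 4 has the highest total.

Plan 4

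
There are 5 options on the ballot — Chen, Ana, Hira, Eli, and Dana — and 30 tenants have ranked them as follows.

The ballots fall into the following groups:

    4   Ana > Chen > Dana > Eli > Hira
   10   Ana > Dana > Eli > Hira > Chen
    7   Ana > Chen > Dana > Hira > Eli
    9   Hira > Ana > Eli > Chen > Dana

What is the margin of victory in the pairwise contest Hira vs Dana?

12

Ballots ranking Hira above Dana: 9.
Ballots ranking Dana above Hira: 4+10+7 = 21.
Dana wins 21–9, a margin of 12.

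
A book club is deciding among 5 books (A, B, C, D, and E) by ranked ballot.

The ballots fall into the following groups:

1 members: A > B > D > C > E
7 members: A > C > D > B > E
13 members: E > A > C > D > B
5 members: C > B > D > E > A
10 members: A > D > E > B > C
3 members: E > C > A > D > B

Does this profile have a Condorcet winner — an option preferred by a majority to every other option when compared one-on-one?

No

Head-to-head results (39 voters total):
A vs B: A wins 34–5.
A vs C: A wins 31–8.
A vs D: A wins 34–5.
A vs E: E wins 21–18.
B vs C: C wins 28–11.
B vs D: D wins 33–6.
B vs E: E wins 26–13.
C vs D: C wins 28–11.
C vs E: E wins 26–13.
D vs E: D wins 23–16.
No candidate beats all others: A beats D beats E beats A, a majority cycle.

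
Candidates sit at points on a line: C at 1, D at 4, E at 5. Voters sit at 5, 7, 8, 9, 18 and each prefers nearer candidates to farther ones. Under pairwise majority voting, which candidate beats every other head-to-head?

E

With single-peaked preferences on a line, the Condorcet winner is the candidate closest to the median voter.
The median voter (position 8) is closest to E at 5.
Check: E vs C — voters closer to E: 5 of 5.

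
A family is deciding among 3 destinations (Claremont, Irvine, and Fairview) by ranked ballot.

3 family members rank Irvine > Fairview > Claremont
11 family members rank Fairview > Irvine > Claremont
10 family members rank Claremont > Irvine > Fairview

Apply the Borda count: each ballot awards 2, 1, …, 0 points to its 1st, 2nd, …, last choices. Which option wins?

Irvine

Borda scores:
  Claremont: 3·0 + 11·0 + 10·2 = 20
  Irvine: 3·2 + 11·1 + 10·1 = 27
  Fairview: 3·1 + 11·2 + 10·0 = 25
Irvine has the highest total.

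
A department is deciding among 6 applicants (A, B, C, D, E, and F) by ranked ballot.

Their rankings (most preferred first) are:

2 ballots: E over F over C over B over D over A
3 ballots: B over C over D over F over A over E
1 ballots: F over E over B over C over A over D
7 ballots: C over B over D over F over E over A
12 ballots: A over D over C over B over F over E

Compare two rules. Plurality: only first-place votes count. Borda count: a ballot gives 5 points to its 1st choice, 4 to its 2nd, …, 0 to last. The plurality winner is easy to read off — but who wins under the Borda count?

Plurality first-place counts: A 12, B 3, C 7, D 0, E 2, F 1 → A.
Borda totals: A 64, B 74, C 91, D 80, E 21, F 45 → C.

C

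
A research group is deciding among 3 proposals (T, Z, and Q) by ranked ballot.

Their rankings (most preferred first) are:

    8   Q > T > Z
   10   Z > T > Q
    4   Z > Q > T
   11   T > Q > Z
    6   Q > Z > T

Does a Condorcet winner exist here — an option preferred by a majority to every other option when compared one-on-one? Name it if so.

There is no Condorcet winner

Head-to-head results (39 voters total):
T vs Z: Z wins 20–19.
T vs Q: T wins 21–18.
Z vs Q: Q wins 25–14.
No candidate beats all others: T beats Q beats Z beats T, a majority cycle.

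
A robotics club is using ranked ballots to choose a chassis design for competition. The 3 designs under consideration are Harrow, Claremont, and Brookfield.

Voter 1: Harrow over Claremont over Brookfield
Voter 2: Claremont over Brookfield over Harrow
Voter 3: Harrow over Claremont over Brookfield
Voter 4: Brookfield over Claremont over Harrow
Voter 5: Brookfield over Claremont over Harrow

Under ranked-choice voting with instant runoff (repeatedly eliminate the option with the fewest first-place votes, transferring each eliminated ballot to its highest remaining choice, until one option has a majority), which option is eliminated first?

Round 1: Harrow 2, Brookfield 2, Claremont 1. Claremont has the fewest and is eliminated.
Round 2: Brookfield 3, Harrow 2. Brookfield has a majority.

Claremont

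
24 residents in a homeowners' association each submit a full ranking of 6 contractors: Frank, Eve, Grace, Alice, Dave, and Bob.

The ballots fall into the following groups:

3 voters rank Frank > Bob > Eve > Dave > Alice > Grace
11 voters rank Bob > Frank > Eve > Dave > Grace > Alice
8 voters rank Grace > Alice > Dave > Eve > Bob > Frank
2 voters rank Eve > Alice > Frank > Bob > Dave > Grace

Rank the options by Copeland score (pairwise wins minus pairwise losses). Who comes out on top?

Bob

Pairwise results:
  Frank vs Eve: Frank wins 14–10.
  Frank vs Grace: Frank wins 16–8.
  Frank vs Alice: Frank wins 14–10.
  Frank vs Dave: Frank wins 16–8.
  Frank vs Bob: Bob wins 19–5.
  Eve vs Grace: Eve wins 16–8.
  Eve vs Alice: Eve wins 16–8.
  Eve vs Dave: Eve wins 16–8.
  Eve vs Bob: Bob wins 14–10.
  Grace vs Alice: Grace wins 19–5.
  Grace vs Dave: Dave wins 16–8.
  Grace vs Bob: Bob wins 16–8.
  Alice vs Dave: Dave wins 14–10.
  Alice vs Bob: Bob wins 14–10.
  Dave vs Bob: Bob wins 16–8.
Copeland scores (wins − losses):
  Frank: 4 − 1 = 3
  Eve: 3 − 2 = 1
  Grace: 1 − 4 = -3
  Alice: 0 − 5 = -5
  Dave: 2 − 3 = -1
  Bob: 5 − 0 = 5
Bob has the best Copeland score.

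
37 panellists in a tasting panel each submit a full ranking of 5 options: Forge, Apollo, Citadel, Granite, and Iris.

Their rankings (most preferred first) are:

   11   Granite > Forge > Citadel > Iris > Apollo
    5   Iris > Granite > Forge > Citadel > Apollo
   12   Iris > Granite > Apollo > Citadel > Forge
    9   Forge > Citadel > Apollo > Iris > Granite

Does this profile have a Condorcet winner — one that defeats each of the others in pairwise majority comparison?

Head-to-head results (37 voters total):
Forge vs Apollo: Forge wins 25–12.
Forge vs Citadel: Forge wins 25–12.
Forge vs Granite: Granite wins 28–9.
Forge vs Iris: Forge wins 20–17.
Apollo vs Citadel: Citadel wins 25–12.
Apollo vs Granite: Granite wins 28–9.
Apollo vs Iris: Iris wins 28–9.
Citadel vs Granite: Granite wins 28–9.
Citadel vs Iris: Citadel wins 20–17.
Granite vs Iris: Iris wins 26–11.
No candidate beats all others: Forge beats Iris beats Granite beats Forge, a majority cycle.

No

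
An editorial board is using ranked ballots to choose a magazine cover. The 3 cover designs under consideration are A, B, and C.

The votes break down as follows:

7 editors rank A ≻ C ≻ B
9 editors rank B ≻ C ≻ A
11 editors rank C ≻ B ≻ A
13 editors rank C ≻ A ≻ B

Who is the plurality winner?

C

First-place vote totals:
  A: 7
  B: 9
  C: 24
C has the most first-place votes.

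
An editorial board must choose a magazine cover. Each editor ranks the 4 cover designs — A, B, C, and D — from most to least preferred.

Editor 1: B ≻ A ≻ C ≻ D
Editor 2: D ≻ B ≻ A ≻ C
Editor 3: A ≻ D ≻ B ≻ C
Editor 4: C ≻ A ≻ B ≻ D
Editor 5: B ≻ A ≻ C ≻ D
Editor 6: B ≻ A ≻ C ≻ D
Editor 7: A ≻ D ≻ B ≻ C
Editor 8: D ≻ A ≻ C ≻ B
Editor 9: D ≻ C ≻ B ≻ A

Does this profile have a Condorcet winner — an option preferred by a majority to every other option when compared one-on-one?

No

Head-to-head results (9 voters total):
A vs B: B wins 5–4.
A vs C: A wins 7–2.
A vs D: A wins 6–3.
B vs C: B wins 6–3.
B vs D: D wins 5–4.
C vs D: D wins 5–4.
No candidate beats all others: A beats D beats B beats A, a majority cycle.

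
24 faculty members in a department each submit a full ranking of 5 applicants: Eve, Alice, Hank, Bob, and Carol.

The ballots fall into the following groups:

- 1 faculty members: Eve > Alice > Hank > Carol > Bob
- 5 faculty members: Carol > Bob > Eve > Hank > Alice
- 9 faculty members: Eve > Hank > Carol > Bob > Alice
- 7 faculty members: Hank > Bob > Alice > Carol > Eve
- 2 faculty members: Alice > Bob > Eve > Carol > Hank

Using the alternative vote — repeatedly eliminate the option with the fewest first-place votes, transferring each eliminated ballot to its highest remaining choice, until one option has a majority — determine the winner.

Round 1: Eve 10, Hank 7, Carol 5, Alice 2, Bob 0. Bob has the fewest and is eliminated.
Round 2: Eve 10, Hank 7, Carol 5, Alice 2. Alice has the fewest and is eliminated.
Round 3: Eve 12, Hank 7, Carol 5. Carol has the fewest and is eliminated.
Round 4: Eve 17, Hank 7. Eve has a majority.

Eve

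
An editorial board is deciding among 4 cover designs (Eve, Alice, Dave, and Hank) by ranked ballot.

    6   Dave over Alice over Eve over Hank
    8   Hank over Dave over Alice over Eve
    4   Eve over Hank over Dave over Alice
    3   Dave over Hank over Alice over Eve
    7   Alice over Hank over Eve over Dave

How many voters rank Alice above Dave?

7

Ballots ranking Alice above Dave: 7.
Ballots ranking Dave above Alice: 6+8+4+3 = 21.
So 7 of 28 voters prefer Alice to Dave.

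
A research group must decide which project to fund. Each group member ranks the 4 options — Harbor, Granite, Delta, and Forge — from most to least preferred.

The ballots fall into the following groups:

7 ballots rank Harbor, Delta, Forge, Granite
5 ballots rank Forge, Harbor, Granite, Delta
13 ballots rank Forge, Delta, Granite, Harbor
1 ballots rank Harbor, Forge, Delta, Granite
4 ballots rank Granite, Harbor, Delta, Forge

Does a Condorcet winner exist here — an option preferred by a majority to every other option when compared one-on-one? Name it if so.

Forge

Head-to-head results (30 voters total):
Harbor vs Granite: Granite wins 17–13.
Harbor vs Delta: Harbor wins 17–13.
Harbor vs Forge: Forge wins 18–12.
Granite vs Delta: Delta wins 21–9.
Granite vs Forge: Forge wins 26–4.
Delta vs Forge: Forge wins 19–11.
Forge beats each rival — Harbor (18–12), Granite (26–4), Delta (19–11) — so Forge is the Condorcet winner.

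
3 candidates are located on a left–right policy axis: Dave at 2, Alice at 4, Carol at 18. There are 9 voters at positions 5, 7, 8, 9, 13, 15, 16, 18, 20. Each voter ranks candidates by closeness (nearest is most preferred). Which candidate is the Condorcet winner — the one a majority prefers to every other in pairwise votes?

With single-peaked preferences on a line, the Condorcet winner is the candidate closest to the median voter.
The median voter (position 13) is closest to Carol at 18.
Check: Carol vs Dave — voters closer to Carol: 5 of 9.

Carol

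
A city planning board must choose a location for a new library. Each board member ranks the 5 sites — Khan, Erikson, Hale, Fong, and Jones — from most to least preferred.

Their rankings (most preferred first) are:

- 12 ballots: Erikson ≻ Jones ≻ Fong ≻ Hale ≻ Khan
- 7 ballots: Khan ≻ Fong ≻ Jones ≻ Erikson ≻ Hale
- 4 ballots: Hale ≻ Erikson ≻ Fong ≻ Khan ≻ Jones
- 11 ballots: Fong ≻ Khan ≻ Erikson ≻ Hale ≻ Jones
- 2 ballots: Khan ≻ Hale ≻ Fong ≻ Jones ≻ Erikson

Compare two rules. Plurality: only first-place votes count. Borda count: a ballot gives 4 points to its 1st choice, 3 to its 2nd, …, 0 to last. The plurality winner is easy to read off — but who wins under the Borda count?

Plurality first-place counts: Khan 9, Erikson 12, Hale 4, Fong 11, Jones 0 → Erikson.
Borda totals: Khan 73, Erikson 89, Hale 45, Fong 101, Jones 52 → Fong.

Fong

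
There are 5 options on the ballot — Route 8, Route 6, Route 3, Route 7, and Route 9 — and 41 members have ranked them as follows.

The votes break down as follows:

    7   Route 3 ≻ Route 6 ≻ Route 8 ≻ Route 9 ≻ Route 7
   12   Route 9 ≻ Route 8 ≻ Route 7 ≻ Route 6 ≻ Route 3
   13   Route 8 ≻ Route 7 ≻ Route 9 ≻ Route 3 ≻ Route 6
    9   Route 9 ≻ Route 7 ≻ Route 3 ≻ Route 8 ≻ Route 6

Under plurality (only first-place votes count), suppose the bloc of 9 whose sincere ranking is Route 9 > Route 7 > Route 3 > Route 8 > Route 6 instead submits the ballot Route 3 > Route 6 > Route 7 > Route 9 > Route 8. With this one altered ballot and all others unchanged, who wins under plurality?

First-place totals with the altered ballot: Route 8 13, Route 6 0, Route 3 16, Route 7 0, Route 9 12.
The switch changes the winner from Route 9 to Route 3.

Route 3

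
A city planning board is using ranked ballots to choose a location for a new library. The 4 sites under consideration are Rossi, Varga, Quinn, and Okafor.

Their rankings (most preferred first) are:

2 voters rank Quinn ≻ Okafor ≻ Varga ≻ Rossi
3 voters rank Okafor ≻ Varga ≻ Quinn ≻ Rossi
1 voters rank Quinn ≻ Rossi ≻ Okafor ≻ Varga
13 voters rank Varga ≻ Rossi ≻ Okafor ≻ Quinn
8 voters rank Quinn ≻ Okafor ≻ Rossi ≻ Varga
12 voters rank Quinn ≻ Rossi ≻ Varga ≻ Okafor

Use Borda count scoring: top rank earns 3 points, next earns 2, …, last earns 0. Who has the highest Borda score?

Borda scores:
  Rossi: 2·0 + 3·0 + 2 + 13·2 + 8·1 + 12·2 = 60
  Varga: 2·1 + 3·2 + 0 + 13·3 + 8·0 + 12·1 = 59
  Quinn: 2·3 + 3·1 + 3 + 13·0 + 8·3 + 12·3 = 72
  Okafor: 2·2 + 3·3 + 1 + 13·1 + 8·2 + 12·0 = 43
Quinn has the highest total.

Quinn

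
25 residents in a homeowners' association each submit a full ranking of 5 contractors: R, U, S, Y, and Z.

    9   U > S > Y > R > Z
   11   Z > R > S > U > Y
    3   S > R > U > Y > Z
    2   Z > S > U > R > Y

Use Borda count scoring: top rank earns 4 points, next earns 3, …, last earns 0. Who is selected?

S

Borda scores:
  R: 9·1 + 11·3 + 3·3 + 2·1 = 53
  U: 9·4 + 11·1 + 3·2 + 2·2 = 57
  S: 9·3 + 11·2 + 3·4 + 2·3 = 67
  Y: 9·2 + 11·0 + 3·1 + 2·0 = 21
  Z: 9·0 + 11·4 + 3·0 + 2·4 = 52
S has the highest total.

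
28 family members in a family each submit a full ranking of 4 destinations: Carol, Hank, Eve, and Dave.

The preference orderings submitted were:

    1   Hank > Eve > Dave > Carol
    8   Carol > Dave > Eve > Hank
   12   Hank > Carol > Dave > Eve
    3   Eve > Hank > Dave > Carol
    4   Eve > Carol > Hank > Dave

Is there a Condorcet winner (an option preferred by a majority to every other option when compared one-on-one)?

No

Head-to-head results (28 voters total):
Carol vs Hank: Hank wins 16–12.
Carol vs Eve: Carol wins 20–8.
Carol vs Dave: Carol wins 24–4.
Hank vs Eve: Eve wins 15–13.
Hank vs Dave: Hank wins 20–8.
Eve vs Dave: Dave wins 20–8.
No candidate beats all others: Carol beats Eve beats Hank beats Carol, a majority cycle.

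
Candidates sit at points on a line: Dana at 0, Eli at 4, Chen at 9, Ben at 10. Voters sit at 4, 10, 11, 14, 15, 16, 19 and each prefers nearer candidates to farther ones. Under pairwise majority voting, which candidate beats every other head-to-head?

With single-peaked preferences on a line, the Condorcet winner is the candidate closest to the median voter.
The median voter (position 14) is closest to Ben at 10.
Check: Ben vs Eli — voters closer to Ben: 6 of 7.

Ben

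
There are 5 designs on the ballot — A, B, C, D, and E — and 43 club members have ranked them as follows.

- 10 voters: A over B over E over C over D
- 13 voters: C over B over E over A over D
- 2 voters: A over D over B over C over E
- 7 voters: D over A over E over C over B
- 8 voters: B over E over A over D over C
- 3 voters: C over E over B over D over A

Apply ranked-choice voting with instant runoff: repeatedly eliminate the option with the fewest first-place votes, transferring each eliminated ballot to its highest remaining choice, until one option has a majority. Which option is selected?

A

Round 1: C 16, A 12, B 8, D 7, E 0. E has the fewest and is eliminated.
Round 2: C 16, A 12, B 8, D 7. D has the fewest and is eliminated.
Round 3: A 19, C 16, B 8. B has the fewest and is eliminated.
Round 4: A 27, C 16. A has a majority.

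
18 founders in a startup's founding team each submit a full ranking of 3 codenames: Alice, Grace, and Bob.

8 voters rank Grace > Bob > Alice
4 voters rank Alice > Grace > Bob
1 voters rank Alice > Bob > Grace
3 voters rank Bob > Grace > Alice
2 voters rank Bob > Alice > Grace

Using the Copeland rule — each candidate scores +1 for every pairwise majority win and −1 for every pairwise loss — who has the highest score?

Pairwise results:
  Alice vs Grace: Grace wins 11–7.
  Alice vs Bob: Bob wins 13–5.
  Grace vs Bob: Grace wins 12–6.
Copeland scores (wins − losses):
  Alice: 0 − 2 = -2
  Grace: 2 − 0 = 2
  Bob: 1 − 1 = 0
Grace has the best Copeland score.

Grace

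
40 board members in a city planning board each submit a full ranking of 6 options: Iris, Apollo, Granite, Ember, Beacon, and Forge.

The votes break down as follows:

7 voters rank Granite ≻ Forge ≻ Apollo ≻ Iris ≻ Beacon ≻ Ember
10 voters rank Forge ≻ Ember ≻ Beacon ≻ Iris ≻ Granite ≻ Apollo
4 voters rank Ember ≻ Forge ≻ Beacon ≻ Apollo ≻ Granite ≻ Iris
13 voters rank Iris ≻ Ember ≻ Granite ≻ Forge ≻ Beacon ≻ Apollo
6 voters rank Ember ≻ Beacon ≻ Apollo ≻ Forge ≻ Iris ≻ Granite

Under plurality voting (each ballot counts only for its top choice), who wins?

First-place vote totals:
  Iris: 13
  Apollo: 0
  Granite: 7
  Ember: 10
  Beacon: 0
  Forge: 10
Iris has the most first-place votes.

Iris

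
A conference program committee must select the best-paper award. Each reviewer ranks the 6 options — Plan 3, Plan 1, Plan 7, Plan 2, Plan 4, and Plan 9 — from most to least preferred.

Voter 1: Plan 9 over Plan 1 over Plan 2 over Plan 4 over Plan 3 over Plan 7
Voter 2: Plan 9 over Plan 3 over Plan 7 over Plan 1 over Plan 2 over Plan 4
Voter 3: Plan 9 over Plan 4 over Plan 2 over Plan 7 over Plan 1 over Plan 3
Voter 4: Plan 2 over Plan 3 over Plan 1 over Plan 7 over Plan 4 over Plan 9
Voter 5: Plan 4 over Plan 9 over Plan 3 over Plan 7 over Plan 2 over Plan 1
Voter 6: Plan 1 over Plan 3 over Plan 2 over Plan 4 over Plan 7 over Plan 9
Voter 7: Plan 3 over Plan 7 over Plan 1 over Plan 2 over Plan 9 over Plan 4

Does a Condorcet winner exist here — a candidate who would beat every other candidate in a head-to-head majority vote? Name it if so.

Plan 9

Head-to-head results (7 voters total):
Plan 3 vs Plan 1: Plan 3 wins 4–3.
Plan 3 vs Plan 7: Plan 3 wins 6–1.
Plan 3 vs Plan 2: Plan 3 wins 4–3.
Plan 3 vs Plan 4: Plan 3 wins 4–3.
Plan 3 vs Plan 9: Plan 9 wins 4–3.
Plan 1 vs Plan 7: Plan 7 wins 4–3.
Plan 1 vs Plan 2: Plan 1 wins 4–3.
Plan 1 vs Plan 4: Plan 1 wins 5–2.
Plan 1 vs Plan 9: Plan 9 wins 4–3.
Plan 7 vs Plan 2: Plan 2 wins 4–3.
Plan 7 vs Plan 4: Plan 4 wins 4–3.
Plan 7 vs Plan 9: Plan 9 wins 4–3.
Plan 2 vs Plan 4: Plan 2 wins 5–2.
Plan 2 vs Plan 9: Plan 9 wins 4–3.
Plan 4 vs Plan 9: Plan 9 wins 4–3.
Plan 9 beats each rival — Plan 3 (4–3), Plan 1 (4–3), Plan 7 (4–3), Plan 2 (4–3), Plan 4 (4–3) — so Plan 9 is the Condorcet winner.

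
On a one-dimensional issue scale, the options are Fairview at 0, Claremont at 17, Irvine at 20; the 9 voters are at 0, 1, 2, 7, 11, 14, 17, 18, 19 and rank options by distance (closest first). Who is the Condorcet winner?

With single-peaked preferences on a line, the Condorcet winner is the candidate closest to the median voter.
The median voter (position 11) is closest to Claremont at 17.
Check: Claremont vs Irvine — voters closer to Claremont: 8 of 9.

Claremont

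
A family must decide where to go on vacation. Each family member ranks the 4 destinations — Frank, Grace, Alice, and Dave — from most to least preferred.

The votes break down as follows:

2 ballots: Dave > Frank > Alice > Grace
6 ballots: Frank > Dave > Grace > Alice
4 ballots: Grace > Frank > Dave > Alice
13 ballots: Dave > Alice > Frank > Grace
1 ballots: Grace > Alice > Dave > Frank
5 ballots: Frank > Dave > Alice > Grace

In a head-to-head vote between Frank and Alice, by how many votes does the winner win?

Ballots ranking Frank above Alice: 2+6+4+5 = 17.
Ballots ranking Alice above Frank: 13+1 = 14.
Frank wins 17–14, a margin of 3.

3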